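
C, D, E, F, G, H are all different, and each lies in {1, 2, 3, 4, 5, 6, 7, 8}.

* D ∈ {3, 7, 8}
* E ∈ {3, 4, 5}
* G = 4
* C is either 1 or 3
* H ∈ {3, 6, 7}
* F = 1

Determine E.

5

F's domain is down to {1}, so F = 1. Remove 1 from C.
G's domain is down to {4}, so G = 4. Strike 4 from E.
C must be 3 (only option left). Remove 3 from D, E, H.
So E = 5.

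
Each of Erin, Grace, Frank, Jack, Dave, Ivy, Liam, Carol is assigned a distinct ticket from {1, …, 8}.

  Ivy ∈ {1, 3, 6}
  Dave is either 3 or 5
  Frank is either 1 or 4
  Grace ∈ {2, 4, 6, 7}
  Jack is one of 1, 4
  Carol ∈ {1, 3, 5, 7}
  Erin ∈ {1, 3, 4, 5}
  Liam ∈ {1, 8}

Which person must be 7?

Carol

The 8 variables together cover exactly {1, 2, 3, 4, 5, 6, 7, 8} — 8 values for 8 variables — and 2 appears only in Grace's list, so Grace = 2.
The 7 still-open variables together cover exactly {1, 3, 4, 5, 6, 7, 8} — 7 values for 7 variables — and 6 appears only in Ivy's list, so Ivy = 6.
The 6 still-open variables together cover exactly {1, 3, 4, 5, 7, 8} — 6 values for 6 variables — and 7 appears only in Carol's list, so Carol = 7.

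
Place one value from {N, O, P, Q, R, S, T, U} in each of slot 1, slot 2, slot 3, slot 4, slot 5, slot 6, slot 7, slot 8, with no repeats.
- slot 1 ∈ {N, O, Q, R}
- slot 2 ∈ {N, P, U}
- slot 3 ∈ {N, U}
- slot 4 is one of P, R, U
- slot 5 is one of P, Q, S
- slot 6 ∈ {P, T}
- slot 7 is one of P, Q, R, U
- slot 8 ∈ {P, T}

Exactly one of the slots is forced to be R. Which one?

The 8 variables together cover exactly {N, O, P, Q, R, S, T, U} — 8 values for 8 variables — and O appears only in slot 1's list, so slot 1 = O.
The 7 still-open variables draw from only 7 values {N, P, Q, R, S, T, U}, so each is used; only slot 5 can be S, hence slot 5 = S.
The 6 still-open variables draw from only 6 values {N, P, Q, R, T, U}, so each is used; only slot 7 can be Q, hence slot 7 = Q.
The 5 still-open variables together cover exactly {N, P, R, T, U} — 5 values for 5 variables — and R appears only in slot 4's list, so slot 4 = R.

slot 4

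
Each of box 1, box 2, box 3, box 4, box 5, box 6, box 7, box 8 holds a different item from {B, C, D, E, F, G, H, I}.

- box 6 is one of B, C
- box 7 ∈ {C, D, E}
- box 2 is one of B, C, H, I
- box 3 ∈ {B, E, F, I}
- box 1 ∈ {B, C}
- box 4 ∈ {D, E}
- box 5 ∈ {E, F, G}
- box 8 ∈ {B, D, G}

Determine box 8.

Among the 8 variables, H fits only box 2 (and all 8 values in {B, C, D, E, F, G, H, I} must be used), so box 2 = H.
The 7 still-open variables draw from only 7 values {B, C, D, E, F, G, I}, so each is used; only box 3 can be I, hence box 3 = I.
The 6 still-open variables together cover exactly {B, C, D, E, F, G} — 6 values for 6 variables — and F appears only in box 5's list, so box 5 = F.
Among the 5 still-open variables, G fits only box 8 (and all 5 values in {B, C, D, E, G} must be used), so box 8 = G.

G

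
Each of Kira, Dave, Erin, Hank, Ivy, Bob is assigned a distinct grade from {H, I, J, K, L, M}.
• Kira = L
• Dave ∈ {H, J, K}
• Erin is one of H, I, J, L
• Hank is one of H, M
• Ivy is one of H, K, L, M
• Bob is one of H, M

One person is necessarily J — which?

Dave

Kira must be L (only option left). So Erin, Ivy can't be L.
Among the 5 still-open variables, I fits only Erin (and all 5 values in {H, I, J, K, M} must be used), so Erin = I.
Among the 4 still-open variables, J fits only Dave (and all 4 values in {H, J, K, M} must be used), so Dave = J.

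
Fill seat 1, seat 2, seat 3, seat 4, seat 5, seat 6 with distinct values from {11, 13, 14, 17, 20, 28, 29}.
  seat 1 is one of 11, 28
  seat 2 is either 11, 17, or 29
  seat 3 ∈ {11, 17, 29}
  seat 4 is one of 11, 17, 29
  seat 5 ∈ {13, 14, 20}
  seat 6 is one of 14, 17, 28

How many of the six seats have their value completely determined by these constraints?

seat 2, seat 3, seat 4 between them cover only {11, 17, 29} — a naked triple. Remove those values from seat 1, seat 6.
seat 1 must be 28 (only option left). So seat 6 can't be 28.
seat 6's domain is down to {14}, so seat 6 = 14. So seat 5 can't be 14.
Determined: seat 1=28, seat 6=14. The other seats each still have more than one consistent value. That makes 2.

2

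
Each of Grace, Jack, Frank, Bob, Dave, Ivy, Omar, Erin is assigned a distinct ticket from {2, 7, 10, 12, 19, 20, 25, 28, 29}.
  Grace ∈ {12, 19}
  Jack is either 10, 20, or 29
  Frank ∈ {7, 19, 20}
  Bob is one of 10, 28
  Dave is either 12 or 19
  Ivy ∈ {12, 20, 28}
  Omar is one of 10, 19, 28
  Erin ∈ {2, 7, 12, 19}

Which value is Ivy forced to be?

The 8 variables draw from only 8 values {2, 7, 10, 12, 19, 20, 28, 29}, so each is used; only Erin can be 2, hence Erin = 2.
The 7 still-open variables draw from only 7 values {7, 10, 12, 19, 20, 28, 29}, so each is used; only Frank can be 7, hence Frank = 7.
The 6 still-open variables together cover exactly {10, 12, 19, 20, 28, 29} — 6 values for 6 variables — and 29 appears only in Jack's list, so Jack = 29.
The 5 still-open variables draw from only 5 values {10, 12, 19, 20, 28}, so each is used; only Ivy can be 20, hence Ivy = 20.

20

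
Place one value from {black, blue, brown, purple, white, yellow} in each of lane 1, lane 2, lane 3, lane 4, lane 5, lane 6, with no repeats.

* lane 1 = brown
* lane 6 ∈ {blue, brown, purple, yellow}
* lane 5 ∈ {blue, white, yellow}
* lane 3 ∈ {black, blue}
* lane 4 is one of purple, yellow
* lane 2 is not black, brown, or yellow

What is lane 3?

lane 1's domain is down to {brown}, so lane 1 = brown. Eliminate brown elsewhere: lane 6.
The 5 still-open variables draw from only 5 values {black, blue, purple, white, yellow}, so each is used; only lane 3 can be black, hence lane 3 = black.

black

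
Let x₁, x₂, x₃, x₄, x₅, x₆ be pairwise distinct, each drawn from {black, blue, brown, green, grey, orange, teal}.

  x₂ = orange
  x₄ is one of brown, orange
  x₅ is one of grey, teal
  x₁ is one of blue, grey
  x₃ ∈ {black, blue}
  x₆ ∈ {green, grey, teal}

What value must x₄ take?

brown

x₂ must be orange (only option left). Eliminate orange elsewhere: x₄.
So x₄ = brown.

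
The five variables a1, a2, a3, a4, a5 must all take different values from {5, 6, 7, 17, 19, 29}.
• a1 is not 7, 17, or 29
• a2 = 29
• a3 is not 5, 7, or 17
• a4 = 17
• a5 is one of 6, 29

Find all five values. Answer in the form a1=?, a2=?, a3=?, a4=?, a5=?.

a2 must be 29 (only option left). Remove 29 from a3, a5.
a4 has just one choice, so a4 = 17.
a5's domain is down to {6}, so a5 = 6. Remove 6 from a1, a3.
a3 must be 19 (only option left). So a1 can't be 19.
a1 has just one choice, so a1 = 5.

a1=5, a2=29, a3=19, a4=17, a5=6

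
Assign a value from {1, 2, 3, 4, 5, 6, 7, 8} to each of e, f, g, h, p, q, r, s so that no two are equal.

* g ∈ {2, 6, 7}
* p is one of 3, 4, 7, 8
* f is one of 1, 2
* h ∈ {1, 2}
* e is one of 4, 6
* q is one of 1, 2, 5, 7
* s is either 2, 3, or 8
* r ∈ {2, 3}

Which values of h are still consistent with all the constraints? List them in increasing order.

1, 2

The 8 variables draw from only 8 values {1, 2, 3, 4, 5, 6, 7, 8}, so each is used; only q can be 5, hence q = 5.
f and h share exactly the 2 values {1, 2}; by pigeonhole those values go to them, so strike 1, 2 from g, r, s.
That leaves r = 3. So p, s can't be 3.
That leaves s = 8. Remove 8 from p.
No further eliminations apply; h can still be any of 1, 2.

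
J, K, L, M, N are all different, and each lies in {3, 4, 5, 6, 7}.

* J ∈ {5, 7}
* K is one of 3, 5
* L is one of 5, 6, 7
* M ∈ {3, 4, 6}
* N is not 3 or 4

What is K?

The 5 variables together cover exactly {3, 4, 5, 6, 7} — 5 values for 5 variables — and 4 appears only in M's list, so M = 4.
Among the 4 still-open variables, 3 fits only K (and all 4 values in {3, 5, 6, 7} must be used), so K = 3.

3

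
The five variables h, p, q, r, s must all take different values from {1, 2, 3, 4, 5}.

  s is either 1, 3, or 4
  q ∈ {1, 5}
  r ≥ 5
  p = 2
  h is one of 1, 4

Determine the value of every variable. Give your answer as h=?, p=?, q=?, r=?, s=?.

h=4, p=2, q=1, r=5, s=3

p must be 2 (only option left).
r must be 5 (only option left). Eliminate 5 elsewhere: q.
q must be 1 (only option left). Strike 1 from h, s.
h's domain is down to {4}, so h = 4. Strike 4 from s.
That leaves s = 3.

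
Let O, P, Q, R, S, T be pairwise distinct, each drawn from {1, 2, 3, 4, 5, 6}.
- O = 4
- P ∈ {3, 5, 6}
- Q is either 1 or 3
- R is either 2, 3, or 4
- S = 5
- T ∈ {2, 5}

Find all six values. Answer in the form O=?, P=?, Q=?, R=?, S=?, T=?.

O=4, P=6, Q=1, R=3, S=5, T=2

O has just one choice, so O = 4. Strike 4 from R.
S's domain is down to {5}, so S = 5. Strike 5 from P, T.
T's domain is down to {2}, so T = 2. So R can't be 2.
R's domain is down to {3}, so R = 3. Remove 3 from P, Q.
P has just one choice, so P = 6.
Q must be 1 (only option left).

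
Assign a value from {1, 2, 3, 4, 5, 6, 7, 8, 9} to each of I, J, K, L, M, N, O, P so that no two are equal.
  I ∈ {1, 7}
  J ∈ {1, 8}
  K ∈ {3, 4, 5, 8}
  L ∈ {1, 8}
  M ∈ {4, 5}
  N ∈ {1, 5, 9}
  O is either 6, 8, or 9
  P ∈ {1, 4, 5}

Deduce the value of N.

The 8 variables draw from only 8 values {1, 3, 4, 5, 6, 7, 8, 9}, so each is used; only K can be 3, hence K = 3.
Among the 7 still-open variables, 6 fits only O (and all 7 values in {1, 4, 5, 6, 7, 8, 9} must be used), so O = 6.
The 6 still-open variables together cover exactly {1, 4, 5, 7, 8, 9} — 6 values for 6 variables — and 7 appears only in I's list, so I = 7.
The 5 still-open variables draw from only 5 values {1, 4, 5, 8, 9}, so each is used; only N can be 9, hence N = 9.

9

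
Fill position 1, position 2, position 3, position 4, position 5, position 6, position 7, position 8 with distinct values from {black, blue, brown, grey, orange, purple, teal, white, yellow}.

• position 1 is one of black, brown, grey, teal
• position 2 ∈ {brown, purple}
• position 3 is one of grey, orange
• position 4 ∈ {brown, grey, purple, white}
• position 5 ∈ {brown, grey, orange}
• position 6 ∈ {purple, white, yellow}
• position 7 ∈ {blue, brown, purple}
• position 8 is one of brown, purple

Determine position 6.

position 2 and position 8 share exactly the 2 values {brown, purple}; by pigeonhole those values go to them, so strike brown, purple from position 1, position 4, position 5, position 6, position 7.
That leaves position 7 = blue.
The 2 variables position 3 and position 5 are confined to {grey, orange}, which locks those values in; drop them from position 1, position 4.
position 4 has just one choice, so position 4 = white. So position 6 can't be white.
So position 6 = yellow.

yellow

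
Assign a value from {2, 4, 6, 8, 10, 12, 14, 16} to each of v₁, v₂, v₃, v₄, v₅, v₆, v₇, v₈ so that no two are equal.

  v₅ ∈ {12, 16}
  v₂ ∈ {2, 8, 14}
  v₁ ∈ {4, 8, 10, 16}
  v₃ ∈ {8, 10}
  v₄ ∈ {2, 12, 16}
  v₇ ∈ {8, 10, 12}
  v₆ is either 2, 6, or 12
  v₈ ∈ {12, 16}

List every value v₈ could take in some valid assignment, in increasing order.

12, 16

The 8 variables draw from only 8 values {2, 4, 6, 8, 10, 12, 14, 16}, so each is used; only v₁ can be 4, hence v₁ = 4.
The 7 still-open variables draw from only 7 values {2, 6, 8, 10, 12, 14, 16}, so each is used; only v₆ can be 6, hence v₆ = 6.
The 6 still-open variables draw from only 6 values {2, 8, 10, 12, 14, 16}, so each is used; only v₂ can be 14, hence v₂ = 14.
Among the 5 still-open variables, 2 fits only v₄ (and all 5 values in {2, 8, 10, 12, 16} must be used), so v₄ = 2.
v₅ and v₈ between them cover only {12, 16} — a naked pair. Remove those values from v₇.
No further eliminations apply; v₈ can still be any of 12, 16.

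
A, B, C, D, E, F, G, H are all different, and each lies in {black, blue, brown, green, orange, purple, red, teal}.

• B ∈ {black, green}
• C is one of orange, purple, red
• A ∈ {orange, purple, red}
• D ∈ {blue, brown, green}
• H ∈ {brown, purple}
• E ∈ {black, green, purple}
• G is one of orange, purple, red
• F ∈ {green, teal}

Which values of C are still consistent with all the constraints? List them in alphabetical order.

The 8 variables draw from only 8 values {black, blue, brown, green, orange, purple, red, teal}, so each is used; only D can be blue, hence D = blue.
The 7 still-open variables together cover exactly {black, brown, green, orange, purple, red, teal} — 7 values for 7 variables — and brown appears only in H's list, so H = brown.
Among the 6 still-open variables, teal fits only F (and all 6 values in {black, green, orange, purple, red, teal} must be used), so F = teal.
A, C, G share exactly the 3 values {orange, purple, red}; by pigeonhole those values go to them, so strike orange, purple, red from E.
No further eliminations apply; C can still be any of orange, purple, red.

orange, purple, red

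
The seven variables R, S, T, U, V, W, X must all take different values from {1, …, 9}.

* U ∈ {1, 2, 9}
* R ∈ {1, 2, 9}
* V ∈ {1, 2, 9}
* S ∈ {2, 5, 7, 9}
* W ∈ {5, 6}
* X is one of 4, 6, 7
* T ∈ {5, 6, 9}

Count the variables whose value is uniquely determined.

Among the 7 variables, 4 fits only X (and all 7 values in {1, 2, 4, 5, 6, 7, 9} must be used), so X = 4.
The 6 still-open variables together cover exactly {1, 2, 5, 6, 7, 9} — 6 values for 6 variables — and 7 appears only in S's list, so S = 7.
The 3 variables R, U, V are confined to {1, 2, 9}, which locks those values in; drop them from T.
Determined: S=7, X=4. The other variables each still have more than one consistent value. That makes 2.

2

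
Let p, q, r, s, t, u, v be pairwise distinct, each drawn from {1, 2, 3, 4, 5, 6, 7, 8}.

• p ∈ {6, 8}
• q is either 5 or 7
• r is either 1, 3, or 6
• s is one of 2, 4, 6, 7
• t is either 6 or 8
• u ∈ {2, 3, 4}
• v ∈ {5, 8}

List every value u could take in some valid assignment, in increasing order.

p and t between them cover only {6, 8} — a naked pair. Remove those values from r, s, v.
v must be 5 (only option left). So q can't be 5.
That leaves q = 7. Remove 7 from s.
No further eliminations apply; u can still be any of 2, 3, 4.

2, 3, 4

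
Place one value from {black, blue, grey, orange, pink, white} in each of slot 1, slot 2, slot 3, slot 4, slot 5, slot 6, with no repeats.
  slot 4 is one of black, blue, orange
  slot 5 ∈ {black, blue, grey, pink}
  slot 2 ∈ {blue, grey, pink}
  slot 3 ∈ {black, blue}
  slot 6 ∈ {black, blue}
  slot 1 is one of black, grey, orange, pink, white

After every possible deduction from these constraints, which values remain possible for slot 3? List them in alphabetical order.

black, blue

The 6 variables together cover exactly {black, blue, grey, orange, pink, white} — 6 values for 6 variables — and white appears only in slot 1's list, so slot 1 = white.
The 5 still-open variables together cover exactly {black, blue, grey, orange, pink} — 5 values for 5 variables — and orange appears only in slot 4's list, so slot 4 = orange.
slot 3 and slot 6 between them cover only {black, blue} — a naked pair. Remove those values from slot 2, slot 5.
No further eliminations apply; slot 3 can still be any of black, blue.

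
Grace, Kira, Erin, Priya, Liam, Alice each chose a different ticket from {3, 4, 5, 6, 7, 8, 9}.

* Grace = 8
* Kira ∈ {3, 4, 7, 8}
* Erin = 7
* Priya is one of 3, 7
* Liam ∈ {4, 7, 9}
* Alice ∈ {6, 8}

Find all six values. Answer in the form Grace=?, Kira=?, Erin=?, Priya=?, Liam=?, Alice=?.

Grace=8, Kira=4, Erin=7, Priya=3, Liam=9, Alice=6

Grace's domain is down to {8}, so Grace = 8. Strike 8 from Kira, Alice.
Erin's domain is down to {7}, so Erin = 7. Strike 7 from Kira, Priya, Liam.
Priya's domain is down to {3}, so Priya = 3. So Kira can't be 3.
Alice's domain is down to {6}, so Alice = 6.
That leaves Kira = 4. Eliminate 4 elsewhere: Liam.
Liam has just one choice, so Liam = 9.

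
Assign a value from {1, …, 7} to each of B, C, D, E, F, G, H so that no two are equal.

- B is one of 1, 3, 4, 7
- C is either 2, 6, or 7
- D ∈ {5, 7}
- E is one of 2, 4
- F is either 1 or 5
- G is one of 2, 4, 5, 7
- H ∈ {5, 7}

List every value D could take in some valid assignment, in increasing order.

5, 7

The 7 variables together cover exactly {1, 2, 3, 4, 5, 6, 7} — 7 values for 7 variables — and 3 appears only in B's list, so B = 3.
The 6 still-open variables together cover exactly {1, 2, 4, 5, 6, 7} — 6 values for 6 variables — and 1 appears only in F's list, so F = 1.
The 5 still-open variables draw from only 5 values {2, 4, 5, 6, 7}, so each is used; only C can be 6, hence C = 6.
D and H share exactly the 2 values {5, 7}; by pigeonhole those values go to them, so strike 5, 7 from G.
No further eliminations apply; D can still be any of 5, 7.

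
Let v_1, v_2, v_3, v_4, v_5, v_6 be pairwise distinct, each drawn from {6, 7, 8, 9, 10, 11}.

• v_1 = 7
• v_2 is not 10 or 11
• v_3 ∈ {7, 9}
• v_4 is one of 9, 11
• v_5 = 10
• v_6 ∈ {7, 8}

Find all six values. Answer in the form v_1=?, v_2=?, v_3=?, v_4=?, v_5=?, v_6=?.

v_1=7, v_2=6, v_3=9, v_4=11, v_5=10, v_6=8

v_1's domain is down to {7}, so v_1 = 7. Remove 7 from v_2, v_3, v_6.
That leaves v_3 = 9. So v_2, v_4 can't be 9.
v_4 has just one choice, so v_4 = 11.
That leaves v_5 = 10.
v_6's domain is down to {8}, so v_6 = 8. Eliminate 8 elsewhere: v_2.
v_2 has just one choice, so v_2 = 6.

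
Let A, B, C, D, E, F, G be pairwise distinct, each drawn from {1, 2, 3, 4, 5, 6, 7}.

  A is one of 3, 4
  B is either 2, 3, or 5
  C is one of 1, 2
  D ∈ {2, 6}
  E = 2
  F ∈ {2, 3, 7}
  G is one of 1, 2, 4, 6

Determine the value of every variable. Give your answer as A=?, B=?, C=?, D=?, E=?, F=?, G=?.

A=3, B=5, C=1, D=6, E=2, F=7, G=4

E's domain is down to {2}, so E = 2. Eliminate 2 elsewhere: B, C, D, F, G.
C has just one choice, so C = 1. Remove 1 from G.
That leaves D = 6. So G can't be 6.
G must be 4 (only option left). So A can't be 4.
A's domain is down to {3}, so A = 3. So B, F can't be 3.
B's domain is down to {5}, so B = 5.
F has just one choice, so F = 7.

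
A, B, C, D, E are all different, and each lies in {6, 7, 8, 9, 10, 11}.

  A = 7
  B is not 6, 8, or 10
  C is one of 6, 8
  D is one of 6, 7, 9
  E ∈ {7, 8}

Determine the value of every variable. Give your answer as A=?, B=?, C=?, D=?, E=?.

A=7, B=11, C=6, D=9, E=8

A must be 7 (only option left). So B, D, E can't be 7.
That leaves E = 8. Remove 8 from C.
That leaves C = 6. Eliminate 6 elsewhere: D.
D's domain is down to {9}, so D = 9. Eliminate 9 elsewhere: B.
B's domain is down to {11}, so B = 11.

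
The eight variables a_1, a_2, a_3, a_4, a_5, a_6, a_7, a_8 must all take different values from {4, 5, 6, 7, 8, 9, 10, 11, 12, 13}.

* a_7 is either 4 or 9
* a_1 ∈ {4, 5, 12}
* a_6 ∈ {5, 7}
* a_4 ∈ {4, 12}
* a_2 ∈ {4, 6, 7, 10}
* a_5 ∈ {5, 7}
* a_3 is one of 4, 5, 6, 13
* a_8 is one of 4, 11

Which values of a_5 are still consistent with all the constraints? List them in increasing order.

The 2 variables a_5 and a_6 are confined to {5, 7}, which locks those values in; drop them from a_1, a_2, a_3.
a_1 and a_4 share exactly the 2 values {4, 12}; by pigeonhole those values go to them, so strike 4, 12 from a_2, a_3, a_7, a_8.
a_7 must be 9 (only option left).
a_8 has just one choice, so a_8 = 11.
No further eliminations apply; a_5 can still be any of 5, 7.

5, 7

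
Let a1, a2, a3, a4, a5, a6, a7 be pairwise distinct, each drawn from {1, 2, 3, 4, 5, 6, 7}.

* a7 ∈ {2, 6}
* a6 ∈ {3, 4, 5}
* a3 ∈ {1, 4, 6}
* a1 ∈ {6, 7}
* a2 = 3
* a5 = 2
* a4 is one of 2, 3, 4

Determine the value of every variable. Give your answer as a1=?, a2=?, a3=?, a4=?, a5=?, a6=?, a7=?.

a2 must be 3 (only option left). Eliminate 3 elsewhere: a4, a6.
a5 has just one choice, so a5 = 2. Eliminate 2 elsewhere: a4, a7.
a7's domain is down to {6}, so a7 = 6. Remove 6 from a1, a3.
That leaves a1 = 7.
a4's domain is down to {4}, so a4 = 4. Strike 4 from a3, a6.
a6's domain is down to {5}, so a6 = 5.
a3 must be 1 (only option left).

a1=7, a2=3, a3=1, a4=4, a5=2, a6=5, a7=6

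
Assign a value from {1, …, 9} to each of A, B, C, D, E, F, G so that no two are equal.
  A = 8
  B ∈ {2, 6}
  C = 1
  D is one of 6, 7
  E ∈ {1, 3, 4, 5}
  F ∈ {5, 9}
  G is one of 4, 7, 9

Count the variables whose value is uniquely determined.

A has just one choice, so A = 8.
C has just one choice, so C = 1. Strike 1 from E.
Determined: A=8, C=1. The other variables each still have more than one consistent value. That makes 2.

2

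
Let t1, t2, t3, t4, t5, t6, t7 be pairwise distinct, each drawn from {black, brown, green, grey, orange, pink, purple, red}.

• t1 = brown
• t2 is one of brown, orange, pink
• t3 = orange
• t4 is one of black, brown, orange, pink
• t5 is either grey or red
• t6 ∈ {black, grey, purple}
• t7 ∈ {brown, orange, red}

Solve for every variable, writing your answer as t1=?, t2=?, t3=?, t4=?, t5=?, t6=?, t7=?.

t1=brown, t2=pink, t3=orange, t4=black, t5=grey, t6=purple, t7=red

t1's domain is down to {brown}, so t1 = brown. Strike brown from t2, t4, t7.
t3's domain is down to {orange}, so t3 = orange. Eliminate orange elsewhere: t2, t4, t7.
t7 must be red (only option left). Strike red from t5.
t2 has just one choice, so t2 = pink. Remove pink from t4.
t4's domain is down to {black}, so t4 = black. Eliminate black elsewhere: t6.
t5's domain is down to {grey}, so t5 = grey. So t6 can't be grey.
That leaves t6 = purple.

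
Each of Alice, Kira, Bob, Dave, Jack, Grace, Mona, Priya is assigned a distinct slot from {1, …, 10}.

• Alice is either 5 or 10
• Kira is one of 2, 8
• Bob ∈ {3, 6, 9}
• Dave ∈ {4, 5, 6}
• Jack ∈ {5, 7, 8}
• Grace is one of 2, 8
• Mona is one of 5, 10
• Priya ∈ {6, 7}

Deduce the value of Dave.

4

Alice and Mona share exactly the 2 values {5, 10}; by pigeonhole those values go to them, so strike 5, 10 from Dave, Jack.
Kira and Grace share exactly the 2 values {2, 8}; by pigeonhole those values go to them, so strike 2, 8 from Jack.
Jack must be 7 (only option left). So Priya can't be 7.
That leaves Priya = 6. So Bob, Dave can't be 6.
So Dave = 4.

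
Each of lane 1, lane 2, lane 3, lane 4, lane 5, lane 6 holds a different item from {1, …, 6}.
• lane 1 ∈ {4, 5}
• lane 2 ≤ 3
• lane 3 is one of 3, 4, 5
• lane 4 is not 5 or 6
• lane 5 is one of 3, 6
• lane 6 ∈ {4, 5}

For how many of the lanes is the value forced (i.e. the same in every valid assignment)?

2

The 6 variables draw from only 6 values {1, 2, 3, 4, 5, 6}, so each is used; only lane 5 can be 6, hence lane 5 = 6.
lane 1 and lane 6 share exactly the 2 values {4, 5}; by pigeonhole those values go to them, so strike 4, 5 from lane 3, lane 4.
lane 3's domain is down to {3}, so lane 3 = 3. Strike 3 from lane 2, lane 4.
Determined: lane 3=3, lane 5=6. The other lanes each still have more than one consistent value. That makes 2.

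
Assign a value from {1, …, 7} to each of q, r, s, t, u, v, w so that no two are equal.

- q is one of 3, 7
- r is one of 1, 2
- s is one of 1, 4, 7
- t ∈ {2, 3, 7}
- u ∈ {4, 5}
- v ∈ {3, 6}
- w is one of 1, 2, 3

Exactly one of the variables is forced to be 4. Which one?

The 7 variables together cover exactly {1, 2, 3, 4, 5, 6, 7} — 7 values for 7 variables — and 5 appears only in u's list, so u = 5.
Among the 6 still-open variables, 4 fits only s (and all 6 values in {1, 2, 3, 4, 6, 7} must be used), so s = 4.

s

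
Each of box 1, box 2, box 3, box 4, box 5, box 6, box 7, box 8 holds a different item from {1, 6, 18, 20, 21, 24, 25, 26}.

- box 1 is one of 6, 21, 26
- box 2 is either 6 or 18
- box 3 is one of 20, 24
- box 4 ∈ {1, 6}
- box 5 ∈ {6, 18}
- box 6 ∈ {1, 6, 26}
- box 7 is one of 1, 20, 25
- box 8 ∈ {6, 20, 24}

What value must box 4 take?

1

The 8 variables together cover exactly {1, 6, 18, 20, 21, 24, 25, 26} — 8 values for 8 variables — and 21 appears only in box 1's list, so box 1 = 21.
The 7 still-open variables together cover exactly {1, 6, 18, 20, 24, 25, 26} — 7 values for 7 variables — and 25 appears only in box 7's list, so box 7 = 25.
The 6 still-open variables draw from only 6 values {1, 6, 18, 20, 24, 26}, so each is used; only box 6 can be 26, hence box 6 = 26.
The 5 still-open variables together cover exactly {1, 6, 18, 20, 24} — 5 values for 5 variables — and 1 appears only in box 4's list, so box 4 = 1.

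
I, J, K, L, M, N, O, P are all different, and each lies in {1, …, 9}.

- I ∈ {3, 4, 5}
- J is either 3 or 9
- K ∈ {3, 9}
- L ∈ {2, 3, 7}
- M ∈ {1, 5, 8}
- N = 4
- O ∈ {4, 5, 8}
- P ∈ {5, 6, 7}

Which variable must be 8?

O

N must be 4 (only option left). Remove 4 from I, O.
The 2 variables J and K are confined to {3, 9}, which locks those values in; drop them from I, L.
I's domain is down to {5}, so I = 5. Strike 5 from M, O, P.
So 8 goes to O.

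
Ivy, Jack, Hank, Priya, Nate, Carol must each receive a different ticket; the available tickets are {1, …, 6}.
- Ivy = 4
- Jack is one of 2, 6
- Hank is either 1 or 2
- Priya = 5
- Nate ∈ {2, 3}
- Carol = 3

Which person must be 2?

Nate

Ivy's domain is down to {4}, so Ivy = 4.
Priya's domain is down to {5}, so Priya = 5.
Carol must be 3 (only option left). Remove 3 from Nate.
So 2 goes to Nate.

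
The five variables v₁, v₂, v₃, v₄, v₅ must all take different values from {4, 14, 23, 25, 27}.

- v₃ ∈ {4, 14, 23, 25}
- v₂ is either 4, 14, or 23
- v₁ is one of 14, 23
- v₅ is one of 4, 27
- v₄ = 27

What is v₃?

v₄ must be 27 (only option left). Eliminate 27 elsewhere: v₅.
v₅ has just one choice, so v₅ = 4. Eliminate 4 elsewhere: v₂, v₃.
The 3 still-open variables draw from only 3 values {14, 23, 25}, so each is used; only v₃ can be 25, hence v₃ = 25.

25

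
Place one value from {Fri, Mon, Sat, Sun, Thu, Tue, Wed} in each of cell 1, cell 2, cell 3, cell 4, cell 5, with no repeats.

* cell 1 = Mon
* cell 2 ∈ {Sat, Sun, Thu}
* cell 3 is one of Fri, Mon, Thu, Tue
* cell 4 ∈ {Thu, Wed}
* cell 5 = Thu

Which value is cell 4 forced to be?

Wed

cell 1 has just one choice, so cell 1 = Mon. Eliminate Mon elsewhere: cell 3.
cell 5's domain is down to {Thu}, so cell 5 = Thu. Remove Thu from cell 2, cell 3, cell 4.
So cell 4 = Wed.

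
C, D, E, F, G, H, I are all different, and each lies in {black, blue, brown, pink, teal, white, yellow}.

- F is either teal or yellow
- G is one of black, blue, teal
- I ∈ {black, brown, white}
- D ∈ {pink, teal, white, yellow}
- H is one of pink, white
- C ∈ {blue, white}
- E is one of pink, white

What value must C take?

Among the 7 variables, brown fits only I (and all 7 values in {black, blue, brown, pink, teal, white, yellow} must be used), so I = brown.
The 6 still-open variables draw from only 6 values {black, blue, pink, teal, white, yellow}, so each is used; only G can be black, hence G = black.
The 5 still-open variables draw from only 5 values {blue, pink, teal, white, yellow}, so each is used; only C can be blue, hence C = blue.

blue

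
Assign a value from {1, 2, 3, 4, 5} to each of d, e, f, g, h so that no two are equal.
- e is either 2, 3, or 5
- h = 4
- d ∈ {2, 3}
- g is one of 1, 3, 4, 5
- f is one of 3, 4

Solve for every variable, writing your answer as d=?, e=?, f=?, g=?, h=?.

d=2, e=5, f=3, g=1, h=4

h has just one choice, so h = 4. Eliminate 4 elsewhere: f, g.
f has just one choice, so f = 3. So d, e, g can't be 3.
That leaves d = 2. So e can't be 2.
That leaves e = 5. Strike 5 from g.
That leaves g = 1.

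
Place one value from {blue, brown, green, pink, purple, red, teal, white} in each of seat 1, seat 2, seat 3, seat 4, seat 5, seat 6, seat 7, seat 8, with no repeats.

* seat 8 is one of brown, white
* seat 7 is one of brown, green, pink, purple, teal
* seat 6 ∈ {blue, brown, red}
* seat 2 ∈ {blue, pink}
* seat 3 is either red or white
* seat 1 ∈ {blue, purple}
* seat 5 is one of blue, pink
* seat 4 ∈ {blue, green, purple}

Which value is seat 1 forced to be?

purple

The 8 variables together cover exactly {blue, brown, green, pink, purple, red, teal, white} — 8 values for 8 variables — and teal appears only in seat 7's list, so seat 7 = teal.
The 7 still-open variables draw from only 7 values {blue, brown, green, pink, purple, red, white}, so each is used; only seat 4 can be green, hence seat 4 = green.
The 6 still-open variables together cover exactly {blue, brown, pink, purple, red, white} — 6 values for 6 variables — and purple appears only in seat 1's list, so seat 1 = purple.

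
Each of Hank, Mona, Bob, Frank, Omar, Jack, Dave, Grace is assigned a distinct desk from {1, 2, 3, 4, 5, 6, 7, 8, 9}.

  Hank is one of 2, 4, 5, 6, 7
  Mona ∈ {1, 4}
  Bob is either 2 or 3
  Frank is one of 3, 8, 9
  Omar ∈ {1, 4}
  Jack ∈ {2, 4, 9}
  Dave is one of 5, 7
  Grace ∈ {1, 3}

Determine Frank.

Mona and Omar between them cover only {1, 4} — a naked pair. Remove those values from Hank, Jack, Grace.
Grace must be 3 (only option left). Remove 3 from Bob, Frank.
Bob must be 2 (only option left). So Hank, Jack can't be 2.
Jack must be 9 (only option left). Strike 9 from Frank.
So Frank = 8.

8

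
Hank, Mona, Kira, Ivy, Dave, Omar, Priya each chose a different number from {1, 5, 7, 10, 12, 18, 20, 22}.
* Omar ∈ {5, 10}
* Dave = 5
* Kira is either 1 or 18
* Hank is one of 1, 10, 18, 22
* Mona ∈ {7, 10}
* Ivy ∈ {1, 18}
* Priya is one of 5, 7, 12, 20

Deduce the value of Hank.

22

Dave's domain is down to {5}, so Dave = 5. So Omar, Priya can't be 5.
Omar must be 10 (only option left). Remove 10 from Hank, Mona.
Mona must be 7 (only option left). Strike 7 from Priya.
The 2 variables Kira and Ivy are confined to {1, 18}, which locks those values in; drop them from Hank.
So Hank = 22.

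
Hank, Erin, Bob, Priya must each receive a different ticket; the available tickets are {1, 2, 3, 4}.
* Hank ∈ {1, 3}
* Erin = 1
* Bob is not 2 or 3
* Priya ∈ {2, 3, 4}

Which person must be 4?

Bob

Erin must be 1 (only option left). So Hank, Bob can't be 1.
So 4 goes to Bob.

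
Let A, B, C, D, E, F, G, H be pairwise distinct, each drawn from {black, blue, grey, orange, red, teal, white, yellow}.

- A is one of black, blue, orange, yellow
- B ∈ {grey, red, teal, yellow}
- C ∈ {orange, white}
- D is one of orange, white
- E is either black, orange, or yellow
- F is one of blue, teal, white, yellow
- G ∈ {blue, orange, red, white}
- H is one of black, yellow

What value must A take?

The 8 variables together cover exactly {black, blue, grey, orange, red, teal, white, yellow} — 8 values for 8 variables — and grey appears only in B's list, so B = grey.
The 7 still-open variables draw from only 7 values {black, blue, orange, red, teal, white, yellow}, so each is used; only G can be red, hence G = red.
Among the 6 still-open variables, teal fits only F (and all 6 values in {black, blue, orange, teal, white, yellow} must be used), so F = teal.
Among the 5 still-open variables, blue fits only A (and all 5 values in {black, blue, orange, white, yellow} must be used), so A = blue.

blue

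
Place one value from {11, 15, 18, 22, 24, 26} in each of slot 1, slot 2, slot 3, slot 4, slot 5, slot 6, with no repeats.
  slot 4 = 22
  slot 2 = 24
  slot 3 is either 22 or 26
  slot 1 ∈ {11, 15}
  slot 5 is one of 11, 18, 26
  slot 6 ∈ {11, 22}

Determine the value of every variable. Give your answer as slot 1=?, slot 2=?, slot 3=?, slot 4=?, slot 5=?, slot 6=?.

slot 1=15, slot 2=24, slot 3=26, slot 4=22, slot 5=18, slot 6=11

slot 2 must be 24 (only option left).
slot 4 must be 22 (only option left). Eliminate 22 elsewhere: slot 3, slot 6.
slot 6 must be 11 (only option left). Strike 11 from slot 1, slot 5.
slot 1 must be 15 (only option left).
slot 3 must be 26 (only option left). Eliminate 26 elsewhere: slot 5.
That leaves slot 5 = 18.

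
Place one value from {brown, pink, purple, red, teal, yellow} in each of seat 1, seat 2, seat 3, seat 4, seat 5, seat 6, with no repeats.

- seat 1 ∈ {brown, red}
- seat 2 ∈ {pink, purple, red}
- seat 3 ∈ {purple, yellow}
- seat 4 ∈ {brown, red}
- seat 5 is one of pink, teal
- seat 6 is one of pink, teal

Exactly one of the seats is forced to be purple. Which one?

seat 2

Among the 6 variables, yellow fits only seat 3 (and all 6 values in {brown, pink, purple, red, teal, yellow} must be used), so seat 3 = yellow.
The 5 still-open variables draw from only 5 values {brown, pink, purple, red, teal}, so each is used; only seat 2 can be purple, hence seat 2 = purple.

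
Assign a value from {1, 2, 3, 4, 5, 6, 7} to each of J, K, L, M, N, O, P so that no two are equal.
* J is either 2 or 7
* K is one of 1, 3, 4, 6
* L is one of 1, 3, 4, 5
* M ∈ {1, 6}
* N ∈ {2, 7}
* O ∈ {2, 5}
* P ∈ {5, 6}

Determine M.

1

J and N share exactly the 2 values {2, 7}; by pigeonhole those values go to them, so strike 2, 7 from O.
O's domain is down to {5}, so O = 5. Remove 5 from L, P.
That leaves P = 6. So K, M can't be 6.
So M = 1.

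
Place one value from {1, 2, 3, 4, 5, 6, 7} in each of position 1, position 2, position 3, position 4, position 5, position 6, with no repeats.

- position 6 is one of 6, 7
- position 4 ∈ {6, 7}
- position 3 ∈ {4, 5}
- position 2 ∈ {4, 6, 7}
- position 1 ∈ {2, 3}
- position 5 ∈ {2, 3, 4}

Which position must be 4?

position 2

The 6 variables draw from only 6 values {2, 3, 4, 5, 6, 7}, so each is used; only position 3 can be 5, hence position 3 = 5.
The 2 variables position 4 and position 6 are confined to {6, 7}, which locks those values in; drop them from position 2.
So 4 goes to position 2.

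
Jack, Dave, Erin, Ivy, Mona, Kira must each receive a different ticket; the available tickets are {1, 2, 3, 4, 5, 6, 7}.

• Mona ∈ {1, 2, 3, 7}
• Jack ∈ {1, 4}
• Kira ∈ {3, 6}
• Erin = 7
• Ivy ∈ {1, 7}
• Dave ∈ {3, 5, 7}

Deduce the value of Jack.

Erin must be 7 (only option left). Eliminate 7 elsewhere: Dave, Ivy, Mona.
Ivy's domain is down to {1}, so Ivy = 1. Strike 1 from Jack, Mona.
So Jack = 4.

4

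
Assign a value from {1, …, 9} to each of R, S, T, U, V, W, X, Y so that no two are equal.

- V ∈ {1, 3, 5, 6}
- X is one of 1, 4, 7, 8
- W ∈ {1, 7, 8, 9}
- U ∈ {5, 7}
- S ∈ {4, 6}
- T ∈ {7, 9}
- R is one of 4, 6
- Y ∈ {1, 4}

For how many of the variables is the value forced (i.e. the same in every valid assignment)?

3

The 8 variables together cover exactly {1, 3, 4, 5, 6, 7, 8, 9} — 8 values for 8 variables — and 3 appears only in V's list, so V = 3.
Among the 7 still-open variables, 5 fits only U (and all 7 values in {1, 4, 5, 6, 7, 8, 9} must be used), so U = 5.
R and S between them cover only {4, 6} — a naked pair. Remove those values from X, Y.
That leaves Y = 1. Strike 1 from W, X.
Determined: U=5, V=3, Y=1. The other variables each still have more than one consistent value. That makes 3.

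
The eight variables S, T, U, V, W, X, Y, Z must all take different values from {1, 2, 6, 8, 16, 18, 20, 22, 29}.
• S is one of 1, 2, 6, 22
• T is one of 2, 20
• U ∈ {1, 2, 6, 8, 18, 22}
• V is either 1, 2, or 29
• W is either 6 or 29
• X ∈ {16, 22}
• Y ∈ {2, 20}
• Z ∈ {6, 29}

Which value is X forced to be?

T and Y between them cover only {2, 20} — a naked pair. Remove those values from S, U, V.
W and Z between them cover only {6, 29} — a naked pair. Remove those values from S, U, V.
V has just one choice, so V = 1. So S, U can't be 1.
S must be 22 (only option left). Strike 22 from U, X.
So X = 16.

16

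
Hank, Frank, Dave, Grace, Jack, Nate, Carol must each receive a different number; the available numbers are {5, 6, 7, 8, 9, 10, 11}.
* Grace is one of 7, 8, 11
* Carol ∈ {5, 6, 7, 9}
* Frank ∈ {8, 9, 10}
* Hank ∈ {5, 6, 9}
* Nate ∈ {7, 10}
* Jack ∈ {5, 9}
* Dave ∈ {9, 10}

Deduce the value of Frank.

The 7 variables draw from only 7 values {5, 6, 7, 8, 9, 10, 11}, so each is used; only Grace can be 11, hence Grace = 11.
The 6 still-open variables draw from only 6 values {5, 6, 7, 8, 9, 10}, so each is used; only Frank can be 8, hence Frank = 8.

8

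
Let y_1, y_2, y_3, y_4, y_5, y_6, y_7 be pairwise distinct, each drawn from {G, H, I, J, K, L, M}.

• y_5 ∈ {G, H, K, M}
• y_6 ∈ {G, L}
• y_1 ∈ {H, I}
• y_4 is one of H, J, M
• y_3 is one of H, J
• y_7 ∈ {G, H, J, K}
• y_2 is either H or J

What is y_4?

M

Among the 7 variables, I fits only y_1 (and all 7 values in {G, H, I, J, K, L, M} must be used), so y_1 = I.
The 6 still-open variables together cover exactly {G, H, J, K, L, M} — 6 values for 6 variables — and L appears only in y_6's list, so y_6 = L.
y_2 and y_3 share exactly the 2 values {H, J}; by pigeonhole those values go to them, so strike H, J from y_4, y_5, y_7.
So y_4 = M.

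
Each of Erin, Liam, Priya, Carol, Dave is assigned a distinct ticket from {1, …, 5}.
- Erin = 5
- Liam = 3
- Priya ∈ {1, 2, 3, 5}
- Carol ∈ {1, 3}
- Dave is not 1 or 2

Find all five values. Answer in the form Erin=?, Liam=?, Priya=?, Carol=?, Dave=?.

Erin's domain is down to {5}, so Erin = 5. Eliminate 5 elsewhere: Priya, Dave.
Liam's domain is down to {3}, so Liam = 3. So Priya, Carol, Dave can't be 3.
Carol's domain is down to {1}, so Carol = 1. Strike 1 from Priya.
Dave must be 4 (only option left).
That leaves Priya = 2.

Erin=5, Liam=3, Priya=2, Carol=1, Dave=4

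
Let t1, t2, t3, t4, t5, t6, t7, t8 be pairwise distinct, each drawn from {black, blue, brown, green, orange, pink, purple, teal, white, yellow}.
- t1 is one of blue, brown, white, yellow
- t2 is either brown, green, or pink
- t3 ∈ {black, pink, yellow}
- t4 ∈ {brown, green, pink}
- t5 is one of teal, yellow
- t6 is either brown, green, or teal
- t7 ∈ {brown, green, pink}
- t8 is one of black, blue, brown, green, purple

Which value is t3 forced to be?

The 3 variables t2, t4, t7 are confined to {brown, green, pink}, which locks those values in; drop them from t1, t3, t6, t8.
t6's domain is down to {teal}, so t6 = teal. So t5 can't be teal.
That leaves t5 = yellow. Eliminate yellow elsewhere: t1, t3.
So t3 = black.

black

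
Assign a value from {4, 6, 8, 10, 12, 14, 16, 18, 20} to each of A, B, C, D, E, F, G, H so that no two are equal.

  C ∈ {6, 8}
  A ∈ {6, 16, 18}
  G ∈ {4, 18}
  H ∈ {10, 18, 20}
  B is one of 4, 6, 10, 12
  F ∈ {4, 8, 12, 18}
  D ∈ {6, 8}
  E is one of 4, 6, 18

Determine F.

12

The 8 variables draw from only 8 values {4, 6, 8, 10, 12, 16, 18, 20}, so each is used; only A can be 16, hence A = 16.
The 7 still-open variables draw from only 7 values {4, 6, 8, 10, 12, 18, 20}, so each is used; only H can be 20, hence H = 20.
The 6 still-open variables together cover exactly {4, 6, 8, 10, 12, 18} — 6 values for 6 variables — and 10 appears only in B's list, so B = 10.
The 5 still-open variables together cover exactly {4, 6, 8, 12, 18} — 5 values for 5 variables — and 12 appears only in F's list, so F = 12.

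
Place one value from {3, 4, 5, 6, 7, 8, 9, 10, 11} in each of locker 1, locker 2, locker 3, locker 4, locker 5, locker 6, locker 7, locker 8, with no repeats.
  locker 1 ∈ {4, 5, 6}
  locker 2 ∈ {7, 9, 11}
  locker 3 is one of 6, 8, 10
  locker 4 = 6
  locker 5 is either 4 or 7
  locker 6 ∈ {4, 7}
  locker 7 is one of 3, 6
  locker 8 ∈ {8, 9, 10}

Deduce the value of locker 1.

locker 4 must be 6 (only option left). So locker 1, locker 3, locker 7 can't be 6.
locker 7 has just one choice, so locker 7 = 3.
The 2 variables locker 5 and locker 6 are confined to {4, 7}, which locks those values in; drop them from locker 1, locker 2.
So locker 1 = 5.

5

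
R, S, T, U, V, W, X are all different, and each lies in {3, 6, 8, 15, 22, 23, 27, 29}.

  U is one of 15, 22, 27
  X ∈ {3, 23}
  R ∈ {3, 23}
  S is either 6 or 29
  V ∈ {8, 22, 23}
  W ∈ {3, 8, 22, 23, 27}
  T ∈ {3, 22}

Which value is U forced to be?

15

R and X between them cover only {3, 23} — a naked pair. Remove those values from T, V, W.
T has just one choice, so T = 22. Strike 22 from U, V, W.
V must be 8 (only option left). Remove 8 from W.
W must be 27 (only option left). Eliminate 27 elsewhere: U.
So U = 15.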